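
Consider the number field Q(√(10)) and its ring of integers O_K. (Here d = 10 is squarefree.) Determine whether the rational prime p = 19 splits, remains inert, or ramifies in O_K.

p is inert

Since 10 ≢ 1 mod 4, the ring of integers is ℤ[√10] with discriminant 4·10 = 40.
19 ∤ 40, so 19 is unramified.
Compute (10/19) via Euler: 10^((19-1)/2) mod 19 = 18, so (10/19) = -1.
(10/19) = -1, so 19 is inert.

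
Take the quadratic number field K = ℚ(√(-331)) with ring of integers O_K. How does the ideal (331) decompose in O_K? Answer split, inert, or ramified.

p ramifies

-331 mod 4 = 1, hence disc K = -331 and O_K = ℤ[(1+√-331)/2].
disc(K) = -331 = 331·(-1), so p = 331 is ramified.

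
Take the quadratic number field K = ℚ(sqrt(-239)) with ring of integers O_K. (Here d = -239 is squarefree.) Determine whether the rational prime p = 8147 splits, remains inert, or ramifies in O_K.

d = -239 ≡ 1 (mod 4), so O_K = ℤ[(1+√-239)/2] and disc(K) = d = -239.
8147 ∤ -239, so 8147 is unramified.
Euler's criterion: (-239)^4073 mod 8147 = 8146. Thus (-239|8147) = -1.
d is a non-residue mod p, hence 8147 remains inert in O_K.

inert — (8147) stays prime in O_K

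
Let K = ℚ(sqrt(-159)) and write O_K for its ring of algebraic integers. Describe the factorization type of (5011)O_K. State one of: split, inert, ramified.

split

-159 mod 4 = 1, hence disc K = -159 and O_K = ℤ[(1+√-159)/2].
disc(K) = -159 is not divisible by 5011; 5011 is unramified.
Compute (-159/5011) via Euler: 4852^((5011-1)/2) mod 5011 = 1, so (-159/5011) = 1.
d is a quadratic residue mod p, hence 5011 splits in O_K.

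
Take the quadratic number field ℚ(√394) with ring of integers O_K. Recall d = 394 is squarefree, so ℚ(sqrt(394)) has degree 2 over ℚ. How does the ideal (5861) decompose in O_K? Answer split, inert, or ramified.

d = 394 ≡ 2 (mod 4), so O_K = ℤ[√394] and disc(K) = 4d = 1576.
disc(K) = 1576 is not divisible by 5861; 5861 is unramified.
Compute (394/5861) via Euler: 394^((5861-1)/2) mod 5861 = 5860, so (394/5861) = -1.
(394/5861) = -1, so 5861 is inert.

p is inert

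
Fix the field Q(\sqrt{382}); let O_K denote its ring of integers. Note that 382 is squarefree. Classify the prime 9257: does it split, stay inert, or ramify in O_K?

Since 382 ≢ 1 mod 4, the ring of integers is ℤ[√382] with discriminant 4·382 = 1528.
Since gcd(9257, 1528) = 1 the prime 9257 does not ramify.
Compute (382/9257) via Euler: 382^((9257-1)/2) mod 9257 = 9256, so (382/9257) = -1.
(382/9257) = -1, so 9257 is inert.

inert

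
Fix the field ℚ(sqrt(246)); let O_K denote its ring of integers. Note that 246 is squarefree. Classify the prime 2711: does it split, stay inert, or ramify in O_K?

split

Since 246 ≢ 1 mod 4, the ring of integers is ℤ[√246] with discriminant 4·246 = 984.
2711 ∤ 984, so 2711 is unramified.
Euler's criterion: 246^1355 mod 2711 = 1. Thus (246|2711) = 1.
(246/2711) = 1, so 2711 splits.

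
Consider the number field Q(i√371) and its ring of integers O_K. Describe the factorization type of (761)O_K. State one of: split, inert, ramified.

761 splits in O_K

Since -371 ≡ 1 mod 4, the ring of integers is ℤ[(1+√-371)/2] with discriminant -371.
761 ∤ -371, so 761 is unramified.
Compute (-371/761) via Euler: 390^((761-1)/2) mod 761 = 1, so (-371/761) = 1.
(-371/761) = 1, so 761 splits.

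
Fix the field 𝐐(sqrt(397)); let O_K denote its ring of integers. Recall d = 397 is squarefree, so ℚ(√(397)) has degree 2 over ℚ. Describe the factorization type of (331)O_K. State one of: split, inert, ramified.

397 mod 4 = 1, hence disc K = 397 and O_K = ℤ[(1+√397)/2].
331 ∤ 397, so 331 is unramified.
(397/331) = 66^165 mod 331 = 330, giving Legendre symbol -1.
Legendre symbol -1 ⇒ 331 is inert.

p is inert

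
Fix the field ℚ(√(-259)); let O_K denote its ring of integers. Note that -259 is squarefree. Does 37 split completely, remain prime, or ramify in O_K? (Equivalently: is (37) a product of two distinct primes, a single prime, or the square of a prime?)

Since -259 ≡ 1 mod 4, the ring of integers is ℤ[(1+√-259)/2] with discriminant -259.
37 divides disc(K) = -259, so 37 ramifies.

ramified — (37) = 𝔭²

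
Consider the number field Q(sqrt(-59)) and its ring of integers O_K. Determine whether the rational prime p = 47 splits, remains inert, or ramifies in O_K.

inert — (47) stays prime in O_K

Since -59 ≡ 1 mod 4, the ring of integers is ℤ[(1+√-59)/2] with discriminant -59.
disc(K) = -59 is not divisible by 47; 47 is unramified.
Compute (-59/47) via Euler: 35^((47-1)/2) mod 47 = 46, so (-59/47) = -1.
(-59/47) = -1, so 47 is inert.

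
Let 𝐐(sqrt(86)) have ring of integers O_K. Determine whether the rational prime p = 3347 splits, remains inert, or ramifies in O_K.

3347 splits in O_K

d = 86 ≡ 2 (mod 4), so O_K = ℤ[√86] and disc(K) = 4d = 344.
3347 ∤ 344, so 3347 is unramified.
Legendre symbol by Euler's criterion: (86/3347) ≡ 86^1673 ≡ 1 (mod 3347), i.e. (86/3347) = 1.
d is a quadratic residue mod p, hence 3347 splits in O_K.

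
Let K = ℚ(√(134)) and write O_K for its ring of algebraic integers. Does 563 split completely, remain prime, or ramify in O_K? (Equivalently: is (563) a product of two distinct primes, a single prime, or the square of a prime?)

563 remains inert

Since 134 ≢ 1 mod 4, the ring of integers is ℤ[√134] with discriminant 4·134 = 536.
disc(K) = 536 is not divisible by 563; 563 is unramified.
(134/563) = 134^281 mod 563 = 562, giving Legendre symbol -1.
(134/563) = -1, so 563 is inert.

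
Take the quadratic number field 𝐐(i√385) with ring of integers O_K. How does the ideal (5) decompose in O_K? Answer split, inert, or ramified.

ramifies in O_K

d = -385 ≡ 3 (mod 4), so O_K = ℤ[√-385] and disc(K) = 4d = -1540.
disc(K) = -1540 = 5·(-308), so p = 5 is ramified.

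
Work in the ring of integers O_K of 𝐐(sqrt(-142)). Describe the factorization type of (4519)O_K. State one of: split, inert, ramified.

-142 mod 4 = 2, hence disc K = 4·(-142) = -568 and O_K = ℤ[√-142].
Since gcd(4519, -568) = 1 the prime 4519 does not ramify.
Euler's criterion: (-142)^2259 mod 4519 = 4518. Thus (-142|4519) = -1.
(-142/4519) = -1, so 4519 is inert.

p is inert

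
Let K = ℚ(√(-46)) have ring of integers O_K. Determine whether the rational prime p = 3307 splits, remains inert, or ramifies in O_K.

p is inert

-46 mod 4 = 2, hence disc K = 4·(-46) = -184 and O_K = ℤ[√-46].
disc(K) = -184 is not divisible by 3307; 3307 is unramified.
Legendre symbol by Euler's criterion: (-46/3307) ≡ (-46)^1653 ≡ 3306 (mod 3307), i.e. (-46/3307) = -1.
Legendre symbol -1 ⇒ 3307 is inert.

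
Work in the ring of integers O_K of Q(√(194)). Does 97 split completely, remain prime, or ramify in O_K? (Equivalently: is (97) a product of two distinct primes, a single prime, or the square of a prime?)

ramified

Since 194 ≢ 1 mod 4, the ring of integers is ℤ[√194] with discriminant 4·194 = 776.
97 divides disc(K) = 776, so 97 ramifies.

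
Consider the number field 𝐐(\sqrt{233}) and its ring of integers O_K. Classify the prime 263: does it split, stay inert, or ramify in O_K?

233 mod 4 = 1, hence disc K = 233 and O_K = ℤ[(1+√233)/2].
Since gcd(263, 233) = 1 the prime 263 does not ramify.
Compute (233/263) via Euler: 233^((263-1)/2) mod 263 = 1, so (233/263) = 1.
(233/263) = 1, so 263 splits.

263 splits in O_K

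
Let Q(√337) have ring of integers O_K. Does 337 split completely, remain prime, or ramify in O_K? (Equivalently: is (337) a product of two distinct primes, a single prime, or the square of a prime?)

ramifies in O_K

d = 337 ≡ 1 (mod 4), so O_K = ℤ[(1+√337)/2] and disc(K) = d = 337.
Ramification test: 337 | 337. The prime 337 ramifies in K.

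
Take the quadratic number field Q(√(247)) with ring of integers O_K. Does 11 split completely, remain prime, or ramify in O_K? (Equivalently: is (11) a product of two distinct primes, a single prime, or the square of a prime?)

split — (11) = 𝔭₁𝔭₂ with 𝔭₁ ≠ 𝔭₂

Since 247 ≢ 1 mod 4, the ring of integers is ℤ[√247] with discriminant 4·247 = 988.
11 ∤ 988, so 11 is unramified.
Euler's criterion: 247^5 mod 11 = 1. Thus (247|11) = 1.
d is a quadratic residue mod p, hence 11 splits in O_K.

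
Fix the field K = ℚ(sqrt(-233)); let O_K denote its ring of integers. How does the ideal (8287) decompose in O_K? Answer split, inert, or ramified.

inert — (8287) stays prime in O_K

-233 mod 4 = 3, hence disc K = 4·(-233) = -932 and O_K = ℤ[√-233].
Since gcd(8287, -932) = 1 the prime 8287 does not ramify.
Legendre symbol by Euler's criterion: (-233/8287) ≡ (-233)^4143 ≡ 8286 (mod 8287), i.e. (-233/8287) = -1.
Legendre symbol -1 ⇒ 8287 is inert.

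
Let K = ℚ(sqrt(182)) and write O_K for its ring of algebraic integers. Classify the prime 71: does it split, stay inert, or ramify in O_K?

Since 182 ≢ 1 mod 4, the ring of integers is ℤ[√182] with discriminant 4·182 = 728.
71 ∤ 728, so 71 is unramified.
Legendre symbol by Euler's criterion: (182/71) ≡ 182^35 ≡ 1 (mod 71), i.e. (182/71) = 1.
(182/71) = 1, so 71 splits.

p splits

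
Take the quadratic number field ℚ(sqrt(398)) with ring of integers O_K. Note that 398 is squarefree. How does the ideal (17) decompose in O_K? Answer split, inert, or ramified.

d = 398 ≡ 2 (mod 4), so O_K = ℤ[√398] and disc(K) = 4d = 1592.
17 ∤ 1592, so 17 is unramified.
Compute (398/17) via Euler: 7^((17-1)/2) mod 17 = 16, so (398/17) = -1.
(398/17) = -1, so 17 is inert.

inert — (17) stays prime in O_K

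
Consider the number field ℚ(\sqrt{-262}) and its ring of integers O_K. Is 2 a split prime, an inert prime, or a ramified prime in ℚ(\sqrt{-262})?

ramifies in O_K

d = -262 ≡ 2 (mod 4), so O_K = ℤ[√-262] and disc(K) = 4d = -1048.
2 divides disc(K) = -1048, so 2 ramifies.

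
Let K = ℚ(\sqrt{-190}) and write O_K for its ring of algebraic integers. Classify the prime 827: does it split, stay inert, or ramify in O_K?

inert

d = -190 ≡ 2 (mod 4), so O_K = ℤ[√-190] and disc(K) = 4d = -760.
disc(K) = -760 is not divisible by 827; 827 is unramified.
Euler's criterion: (-190)^413 mod 827 = 826. Thus (-190|827) = -1.
d is a non-residue mod p, hence 827 remains inert in O_K.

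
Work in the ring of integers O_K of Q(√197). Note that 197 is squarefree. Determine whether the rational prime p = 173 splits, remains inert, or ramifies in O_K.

Since 197 ≡ 1 mod 4, the ring of integers is ℤ[(1+√197)/2] with discriminant 197.
disc(K) = 197 is not divisible by 173; 173 is unramified.
(197/173) = 24^86 mod 173 = 1, giving Legendre symbol 1.
Legendre symbol 1 ⇒ 173 is split.

split — (173) = 𝔭₁𝔭₂ with 𝔭₁ ≠ 𝔭₂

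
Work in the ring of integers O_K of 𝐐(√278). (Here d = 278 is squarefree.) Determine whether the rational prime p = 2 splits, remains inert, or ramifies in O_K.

Since 278 ≢ 1 mod 4, the ring of integers is ℤ[√278] with discriminant 4·278 = 1112.
Ramification test: 2 | 1112. The prime 2 ramifies in K.

ramifies in O_K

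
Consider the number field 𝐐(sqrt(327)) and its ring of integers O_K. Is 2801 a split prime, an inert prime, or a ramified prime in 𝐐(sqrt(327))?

p splits

327 mod 4 = 3, hence disc K = 4·327 = 1308 and O_K = ℤ[√327].
disc(K) = 1308 is not divisible by 2801; 2801 is unramified.
(327/2801) = 327^1400 mod 2801 = 1, giving Legendre symbol 1.
Legendre symbol 1 ⇒ 2801 is split.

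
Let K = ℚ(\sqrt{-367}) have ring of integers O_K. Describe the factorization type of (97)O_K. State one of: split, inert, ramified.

remains prime (inert)

-367 mod 4 = 1, hence disc K = -367 and O_K = ℤ[(1+√-367)/2].
disc(K) = -367 is not divisible by 97; 97 is unramified.
Euler's criterion: (-367)^48 mod 97 = 96. Thus (-367|97) = -1.
(-367/97) = -1, so 97 is inert.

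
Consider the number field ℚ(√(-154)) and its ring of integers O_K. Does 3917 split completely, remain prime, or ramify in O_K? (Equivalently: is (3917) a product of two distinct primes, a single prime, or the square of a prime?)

d = -154 ≡ 2 (mod 4), so O_K = ℤ[√-154] and disc(K) = 4d = -616.
3917 ∤ -616, so 3917 is unramified.
Euler's criterion: (-154)^1958 mod 3917 = 3916. Thus (-154|3917) = -1.
Legendre symbol -1 ⇒ 3917 is inert.

p is inert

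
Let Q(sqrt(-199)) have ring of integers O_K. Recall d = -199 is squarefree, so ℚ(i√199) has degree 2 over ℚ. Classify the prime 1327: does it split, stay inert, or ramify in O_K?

-199 mod 4 = 1, hence disc K = -199 and O_K = ℤ[(1+√-199)/2].
disc(K) = -199 is not divisible by 1327; 1327 is unramified.
Euler's criterion: (-199)^663 mod 1327 = 1326. Thus (-199|1327) = -1.
Legendre symbol -1 ⇒ 1327 is inert.

remains prime (inert)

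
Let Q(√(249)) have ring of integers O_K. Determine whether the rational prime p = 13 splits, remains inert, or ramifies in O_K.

249 mod 4 = 1, hence disc K = 249 and O_K = ℤ[(1+√249)/2].
13 ∤ 249, so 13 is unramified.
Euler's criterion: 249^6 mod 13 = 12. Thus (249|13) = -1.
d is a non-residue mod p, hence 13 remains inert in O_K.

inert — (13) stays prime in O_K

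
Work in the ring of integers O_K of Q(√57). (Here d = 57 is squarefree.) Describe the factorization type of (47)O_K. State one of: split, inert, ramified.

remains prime (inert)

57 mod 4 = 1, hence disc K = 57 and O_K = ℤ[(1+√57)/2].
disc(K) = 57 is not divisible by 47; 47 is unramified.
Legendre symbol by Euler's criterion: (57/47) ≡ 57^23 ≡ 46 (mod 47), i.e. (57/47) = -1.
(57/47) = -1, so 47 is inert.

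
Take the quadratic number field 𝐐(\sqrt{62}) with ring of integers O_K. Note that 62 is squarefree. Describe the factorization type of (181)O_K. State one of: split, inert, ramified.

Since 62 ≢ 1 mod 4, the ring of integers is ℤ[√62] with discriminant 4·62 = 248.
181 ∤ 248, so 181 is unramified.
Compute (62/181) via Euler: 62^((181-1)/2) mod 181 = 1, so (62/181) = 1.
Legendre symbol 1 ⇒ 181 is split.

split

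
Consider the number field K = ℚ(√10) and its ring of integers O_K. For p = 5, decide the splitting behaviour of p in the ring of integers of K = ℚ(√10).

p ramifies

10 mod 4 = 2, hence disc K = 4·10 = 40 and O_K = ℤ[√10].
5 divides disc(K) = 40, so 5 ramifies.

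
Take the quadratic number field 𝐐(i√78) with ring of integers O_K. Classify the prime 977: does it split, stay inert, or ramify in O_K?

977 splits in O_K

-78 mod 4 = 2, hence disc K = 4·(-78) = -312 and O_K = ℤ[√-78].
977 ∤ -312, so 977 is unramified.
(-78/977) = 899^488 mod 977 = 1, giving Legendre symbol 1.
Legendre symbol 1 ⇒ 977 is split.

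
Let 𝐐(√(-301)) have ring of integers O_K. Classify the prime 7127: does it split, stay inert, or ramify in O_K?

split

Since -301 ≢ 1 mod 4, the ring of integers is ℤ[√-301] with discriminant 4·(-301) = -1204.
disc(K) = -1204 is not divisible by 7127; 7127 is unramified.
Euler's criterion: (-301)^3563 mod 7127 = 1. Thus (-301|7127) = 1.
(-301/7127) = 1, so 7127 splits.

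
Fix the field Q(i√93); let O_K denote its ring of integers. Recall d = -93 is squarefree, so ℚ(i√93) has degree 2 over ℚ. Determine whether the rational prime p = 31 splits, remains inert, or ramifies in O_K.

-93 mod 4 = 3, hence disc K = 4·(-93) = -372 and O_K = ℤ[√-93].
Ramification test: 31 | -372. The prime 31 ramifies in K.

ramified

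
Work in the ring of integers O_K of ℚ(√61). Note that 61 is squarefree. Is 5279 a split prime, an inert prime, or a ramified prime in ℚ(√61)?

d = 61 ≡ 1 (mod 4), so O_K = ℤ[(1+√61)/2] and disc(K) = d = 61.
5279 ∤ 61, so 5279 is unramified.
Compute (61/5279) via Euler: 61^((5279-1)/2) mod 5279 = 5278, so (61/5279) = -1.
Legendre symbol -1 ⇒ 5279 is inert.

remains prime (inert)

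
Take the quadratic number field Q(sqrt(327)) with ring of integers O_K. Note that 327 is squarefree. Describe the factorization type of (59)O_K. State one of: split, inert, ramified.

59 remains inert

d = 327 ≡ 3 (mod 4), so O_K = ℤ[√327] and disc(K) = 4d = 1308.
Since gcd(59, 1308) = 1 the prime 59 does not ramify.
Euler's criterion: 327^29 mod 59 = 58. Thus (327|59) = -1.
Legendre symbol -1 ⇒ 59 is inert.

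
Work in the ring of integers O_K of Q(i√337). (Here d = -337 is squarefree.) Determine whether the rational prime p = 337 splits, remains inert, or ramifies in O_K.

d = -337 ≡ 3 (mod 4), so O_K = ℤ[√-337] and disc(K) = 4d = -1348.
disc(K) = -1348 = 337·(-4), so p = 337 is ramified.

337 is ramified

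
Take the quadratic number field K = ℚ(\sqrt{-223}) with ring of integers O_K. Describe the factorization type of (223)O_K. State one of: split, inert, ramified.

p ramifies

-223 mod 4 = 1, hence disc K = -223 and O_K = ℤ[(1+√-223)/2].
Ramification test: 223 | -223. The prime 223 ramifies in K.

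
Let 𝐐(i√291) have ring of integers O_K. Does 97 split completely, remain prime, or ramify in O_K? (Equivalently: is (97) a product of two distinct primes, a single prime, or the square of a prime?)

97 is ramified

Since -291 ≡ 1 mod 4, the ring of integers is ℤ[(1+√-291)/2] with discriminant -291.
disc(K) = -291 = 97·(-3), so p = 97 is ramified.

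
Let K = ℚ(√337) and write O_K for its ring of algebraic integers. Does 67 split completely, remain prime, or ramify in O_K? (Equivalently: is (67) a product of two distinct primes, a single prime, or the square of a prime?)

inert — (67) stays prime in O_K

d = 337 ≡ 1 (mod 4), so O_K = ℤ[(1+√337)/2] and disc(K) = d = 337.
67 ∤ 337, so 67 is unramified.
Euler's criterion: 337^33 mod 67 = 66. Thus (337|67) = -1.
d is a non-residue mod p, hence 67 remains inert in O_K.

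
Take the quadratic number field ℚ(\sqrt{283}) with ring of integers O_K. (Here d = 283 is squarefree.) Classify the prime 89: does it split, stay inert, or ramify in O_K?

283 mod 4 = 3, hence disc K = 4·283 = 1132 and O_K = ℤ[√283].
disc(K) = 1132 is not divisible by 89; 89 is unramified.
Euler's criterion: 283^44 mod 89 = 1. Thus (283|89) = 1.
Legendre symbol 1 ⇒ 89 is split.

split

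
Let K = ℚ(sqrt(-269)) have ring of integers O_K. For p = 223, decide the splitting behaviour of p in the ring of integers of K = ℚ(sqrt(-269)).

223 splits in O_K

Since -269 ≢ 1 mod 4, the ring of integers is ℤ[√-269] with discriminant 4·(-269) = -1076.
disc(K) = -1076 is not divisible by 223; 223 is unramified.
Euler's criterion: (-269)^111 mod 223 = 1. Thus (-269|223) = 1.
Legendre symbol 1 ⇒ 223 is split.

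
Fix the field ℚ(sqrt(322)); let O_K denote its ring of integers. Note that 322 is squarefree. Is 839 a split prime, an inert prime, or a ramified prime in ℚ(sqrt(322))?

322 mod 4 = 2, hence disc K = 4·322 = 1288 and O_K = ℤ[√322].
Since gcd(839, 1288) = 1 the prime 839 does not ramify.
Euler's criterion: 322^419 mod 839 = 1. Thus (322|839) = 1.
d is a quadratic residue mod p, hence 839 splits in O_K.

split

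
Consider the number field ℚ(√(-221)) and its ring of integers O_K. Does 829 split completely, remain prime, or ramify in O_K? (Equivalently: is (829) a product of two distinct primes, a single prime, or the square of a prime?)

splits completely

Since -221 ≢ 1 mod 4, the ring of integers is ℤ[√-221] with discriminant 4·(-221) = -884.
disc(K) = -884 is not divisible by 829; 829 is unramified.
Compute (-221/829) via Euler: 608^((829-1)/2) mod 829 = 1, so (-221/829) = 1.
Legendre symbol 1 ⇒ 829 is split.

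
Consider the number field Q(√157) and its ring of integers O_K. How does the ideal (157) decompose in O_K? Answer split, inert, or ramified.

157 is ramified

157 mod 4 = 1, hence disc K = 157 and O_K = ℤ[(1+√157)/2].
Ramification test: 157 | 157. The prime 157 ramifies in K.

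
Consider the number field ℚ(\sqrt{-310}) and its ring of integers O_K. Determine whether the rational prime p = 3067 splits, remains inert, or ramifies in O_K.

inert

-310 mod 4 = 2, hence disc K = 4·(-310) = -1240 and O_K = ℤ[√-310].
Since gcd(3067, -1240) = 1 the prime 3067 does not ramify.
(-310/3067) = 2757^1533 mod 3067 = 3066, giving Legendre symbol -1.
(-310/3067) = -1, so 3067 is inert.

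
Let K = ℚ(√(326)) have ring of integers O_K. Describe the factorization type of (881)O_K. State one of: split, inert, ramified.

d = 326 ≡ 2 (mod 4), so O_K = ℤ[√326] and disc(K) = 4d = 1304.
disc(K) = 1304 is not divisible by 881; 881 is unramified.
Compute (326/881) via Euler: 326^((881-1)/2) mod 881 = 880, so (326/881) = -1.
Legendre symbol -1 ⇒ 881 is inert.

remains prime (inert)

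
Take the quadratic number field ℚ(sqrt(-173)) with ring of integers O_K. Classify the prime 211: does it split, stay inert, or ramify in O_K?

p is inert

-173 mod 4 = 3, hence disc K = 4·(-173) = -692 and O_K = ℤ[√-173].
disc(K) = -692 is not divisible by 211; 211 is unramified.
Euler's criterion: (-173)^105 mod 211 = 210. Thus (-173|211) = -1.
Legendre symbol -1 ⇒ 211 is inert.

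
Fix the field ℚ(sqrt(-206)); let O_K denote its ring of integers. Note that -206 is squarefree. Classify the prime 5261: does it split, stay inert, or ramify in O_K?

inert

Since -206 ≢ 1 mod 4, the ring of integers is ℤ[√-206] with discriminant 4·(-206) = -824.
disc(K) = -824 is not divisible by 5261; 5261 is unramified.
(-206/5261) = 5055^2630 mod 5261 = 5260, giving Legendre symbol -1.
d is a non-residue mod p, hence 5261 remains inert in O_K.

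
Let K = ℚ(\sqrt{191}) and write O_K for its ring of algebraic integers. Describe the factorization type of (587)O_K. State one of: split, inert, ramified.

191 mod 4 = 3, hence disc K = 4·191 = 764 and O_K = ℤ[√191].
587 ∤ 764, so 587 is unramified.
Legendre symbol by Euler's criterion: (191/587) ≡ 191^293 ≡ 1 (mod 587), i.e. (191/587) = 1.
Legendre symbol 1 ⇒ 587 is split.

split — (587) = 𝔭₁𝔭₂ with 𝔭₁ ≠ 𝔭₂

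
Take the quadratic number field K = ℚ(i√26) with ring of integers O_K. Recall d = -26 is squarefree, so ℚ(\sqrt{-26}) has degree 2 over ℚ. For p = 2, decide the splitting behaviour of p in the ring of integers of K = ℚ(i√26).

-26 mod 4 = 2, hence disc K = 4·(-26) = -104 and O_K = ℤ[√-26].
Ramification test: 2 | -104. The prime 2 ramifies in K.

ramified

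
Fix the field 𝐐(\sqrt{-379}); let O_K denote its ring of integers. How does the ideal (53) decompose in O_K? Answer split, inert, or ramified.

53 remains inert

d = -379 ≡ 1 (mod 4), so O_K = ℤ[(1+√-379)/2] and disc(K) = d = -379.
53 ∤ -379, so 53 is unramified.
(-379/53) = 45^26 mod 53 = 52, giving Legendre symbol -1.
d is a non-residue mod p, hence 53 remains inert in O_K.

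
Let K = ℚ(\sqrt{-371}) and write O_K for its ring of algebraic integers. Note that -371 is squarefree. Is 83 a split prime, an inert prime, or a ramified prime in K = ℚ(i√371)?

p splits

-371 mod 4 = 1, hence disc K = -371 and O_K = ℤ[(1+√-371)/2].
Since gcd(83, -371) = 1 the prime 83 does not ramify.
Compute (-371/83) via Euler: 44^((83-1)/2) mod 83 = 1, so (-371/83) = 1.
d is a quadratic residue mod p, hence 83 splits in O_K.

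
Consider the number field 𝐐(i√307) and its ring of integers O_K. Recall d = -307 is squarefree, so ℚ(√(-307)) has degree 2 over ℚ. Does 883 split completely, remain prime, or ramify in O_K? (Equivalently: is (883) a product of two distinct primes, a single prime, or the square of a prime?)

split

d = -307 ≡ 1 (mod 4), so O_K = ℤ[(1+√-307)/2] and disc(K) = d = -307.
883 ∤ -307, so 883 is unramified.
Legendre symbol by Euler's criterion: (-307/883) ≡ (-307)^441 ≡ 1 (mod 883), i.e. (-307/883) = 1.
(-307/883) = 1, so 883 splits.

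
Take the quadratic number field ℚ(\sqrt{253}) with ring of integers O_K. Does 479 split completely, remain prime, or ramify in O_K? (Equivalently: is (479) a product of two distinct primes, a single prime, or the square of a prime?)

253 mod 4 = 1, hence disc K = 253 and O_K = ℤ[(1+√253)/2].
479 ∤ 253, so 479 is unramified.
Legendre symbol by Euler's criterion: (253/479) ≡ 253^239 ≡ 1 (mod 479), i.e. (253/479) = 1.
(253/479) = 1, so 479 splits.

split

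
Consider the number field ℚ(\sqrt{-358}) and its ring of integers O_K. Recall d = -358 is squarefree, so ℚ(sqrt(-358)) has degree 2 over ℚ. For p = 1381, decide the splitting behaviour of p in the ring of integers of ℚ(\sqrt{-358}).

Since -358 ≢ 1 mod 4, the ring of integers is ℤ[√-358] with discriminant 4·(-358) = -1432.
1381 ∤ -1432, so 1381 is unramified.
Compute (-358/1381) via Euler: 1023^((1381-1)/2) mod 1381 = 1, so (-358/1381) = 1.
d is a quadratic residue mod p, hence 1381 splits in O_K.

p splits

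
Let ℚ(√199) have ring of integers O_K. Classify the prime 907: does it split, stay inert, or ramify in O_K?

d = 199 ≡ 3 (mod 4), so O_K = ℤ[√199] and disc(K) = 4d = 796.
Since gcd(907, 796) = 1 the prime 907 does not ramify.
Legendre symbol by Euler's criterion: (199/907) ≡ 199^453 ≡ 906 (mod 907), i.e. (199/907) = -1.
(199/907) = -1, so 907 is inert.

907 remains inert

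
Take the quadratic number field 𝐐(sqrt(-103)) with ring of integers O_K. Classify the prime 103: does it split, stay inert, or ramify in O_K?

103 is ramified

d = -103 ≡ 1 (mod 4), so O_K = ℤ[(1+√-103)/2] and disc(K) = d = -103.
103 divides disc(K) = -103, so 103 ramifies.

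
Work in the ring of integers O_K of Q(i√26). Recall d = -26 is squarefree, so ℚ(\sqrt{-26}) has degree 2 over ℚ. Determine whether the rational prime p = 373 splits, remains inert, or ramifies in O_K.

373 remains inert

Since -26 ≢ 1 mod 4, the ring of integers is ℤ[√-26] with discriminant 4·(-26) = -104.
disc(K) = -104 is not divisible by 373; 373 is unramified.
(-26/373) = 347^186 mod 373 = 372, giving Legendre symbol -1.
d is a non-residue mod p, hence 373 remains inert in O_K.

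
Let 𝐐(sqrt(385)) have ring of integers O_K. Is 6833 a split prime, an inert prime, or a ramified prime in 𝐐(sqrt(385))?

Since 385 ≡ 1 mod 4, the ring of integers is ℤ[(1+√385)/2] with discriminant 385.
disc(K) = 385 is not divisible by 6833; 6833 is unramified.
Legendre symbol by Euler's criterion: (385/6833) ≡ 385^3416 ≡ 1 (mod 6833), i.e. (385/6833) = 1.
(385/6833) = 1, so 6833 splits.

split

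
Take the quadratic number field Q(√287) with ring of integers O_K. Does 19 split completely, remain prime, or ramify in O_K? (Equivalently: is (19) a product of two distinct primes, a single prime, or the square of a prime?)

p is inert

Since 287 ≢ 1 mod 4, the ring of integers is ℤ[√287] with discriminant 4·287 = 1148.
Since gcd(19, 1148) = 1 the prime 19 does not ramify.
Euler's criterion: 287^9 mod 19 = 18. Thus (287|19) = -1.
d is a non-residue mod p, hence 19 remains inert in O_K.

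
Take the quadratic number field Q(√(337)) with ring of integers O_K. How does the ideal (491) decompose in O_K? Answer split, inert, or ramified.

491 remains inert

d = 337 ≡ 1 (mod 4), so O_K = ℤ[(1+√337)/2] and disc(K) = d = 337.
disc(K) = 337 is not divisible by 491; 491 is unramified.
Compute (337/491) via Euler: 337^((491-1)/2) mod 491 = 490, so (337/491) = -1.
d is a non-residue mod p, hence 491 remains inert in O_K.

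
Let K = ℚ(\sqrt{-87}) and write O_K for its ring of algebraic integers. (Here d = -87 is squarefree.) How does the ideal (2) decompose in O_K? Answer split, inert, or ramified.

-87 mod 4 = 1, hence disc K = -87 and O_K = ℤ[(1+√-87)/2].
Since gcd(2, -87) = 1 the prime 2 does not ramify.
For p = 2 with d ≡ 1 (mod 4): d mod 8 = 1, so 2 splits.

splits completely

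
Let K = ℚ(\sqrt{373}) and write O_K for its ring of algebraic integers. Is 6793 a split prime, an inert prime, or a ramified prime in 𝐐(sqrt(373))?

p is inert

Since 373 ≡ 1 mod 4, the ring of integers is ℤ[(1+√373)/2] with discriminant 373.
6793 ∤ 373, so 6793 is unramified.
Euler's criterion: 373^3396 mod 6793 = 6792. Thus (373|6793) = -1.
(373/6793) = -1, so 6793 is inert.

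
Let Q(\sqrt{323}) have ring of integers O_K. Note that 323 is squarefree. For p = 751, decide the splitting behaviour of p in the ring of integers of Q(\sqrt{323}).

inert — (751) stays prime in O_K

d = 323 ≡ 3 (mod 4), so O_K = ℤ[√323] and disc(K) = 4d = 1292.
Since gcd(751, 1292) = 1 the prime 751 does not ramify.
Compute (323/751) via Euler: 323^((751-1)/2) mod 751 = 750, so (323/751) = -1.
(323/751) = -1, so 751 is inert.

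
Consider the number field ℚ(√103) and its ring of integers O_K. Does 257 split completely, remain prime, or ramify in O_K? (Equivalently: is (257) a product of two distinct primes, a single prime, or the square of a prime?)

103 mod 4 = 3, hence disc K = 4·103 = 412 and O_K = ℤ[√103].
257 ∤ 412, so 257 is unramified.
(103/257) = 103^128 mod 257 = 256, giving Legendre symbol -1.
d is a non-residue mod p, hence 257 remains inert in O_K.

p is inert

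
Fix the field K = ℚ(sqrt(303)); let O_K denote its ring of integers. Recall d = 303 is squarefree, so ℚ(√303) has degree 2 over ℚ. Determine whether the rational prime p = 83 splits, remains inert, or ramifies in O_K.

83 remains inert

303 mod 4 = 3, hence disc K = 4·303 = 1212 and O_K = ℤ[√303].
disc(K) = 1212 is not divisible by 83; 83 is unramified.
Legendre symbol by Euler's criterion: (303/83) ≡ 303^41 ≡ 82 (mod 83), i.e. (303/83) = -1.
Legendre symbol -1 ⇒ 83 is inert.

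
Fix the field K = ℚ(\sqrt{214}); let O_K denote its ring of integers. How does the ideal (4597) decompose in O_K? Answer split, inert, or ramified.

4597 splits in O_K

214 mod 4 = 2, hence disc K = 4·214 = 856 and O_K = ℤ[√214].
4597 ∤ 856, so 4597 is unramified.
Legendre symbol by Euler's criterion: (214/4597) ≡ 214^2298 ≡ 1 (mod 4597), i.e. (214/4597) = 1.
d is a quadratic residue mod p, hence 4597 splits in O_K.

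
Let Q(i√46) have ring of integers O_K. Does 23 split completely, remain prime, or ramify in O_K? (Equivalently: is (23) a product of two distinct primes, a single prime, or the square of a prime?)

ramified

d = -46 ≡ 2 (mod 4), so O_K = ℤ[√-46] and disc(K) = 4d = -184.
23 divides disc(K) = -184, so 23 ramifies.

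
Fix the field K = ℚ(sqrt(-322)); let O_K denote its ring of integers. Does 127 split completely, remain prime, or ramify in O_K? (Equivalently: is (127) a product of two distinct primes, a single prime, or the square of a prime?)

d = -322 ≡ 2 (mod 4), so O_K = ℤ[√-322] and disc(K) = 4d = -1288.
Since gcd(127, -1288) = 1 the prime 127 does not ramify.
(-322/127) = 59^63 mod 127 = 126, giving Legendre symbol -1.
(-322/127) = -1, so 127 is inert.

inert — (127) stays prime in O_K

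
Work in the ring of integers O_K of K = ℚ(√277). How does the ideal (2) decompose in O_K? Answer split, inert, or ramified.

Since 277 ≡ 1 mod 4, the ring of integers is ℤ[(1+√277)/2] with discriminant 277.
Since gcd(2, 277) = 1 the prime 2 does not ramify.
Checking d mod 8: 277 ≡ 5. Hence 2 is inert in O_K.

p is inert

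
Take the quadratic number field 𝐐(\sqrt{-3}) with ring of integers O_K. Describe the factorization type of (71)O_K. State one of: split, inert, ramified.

Since -3 ≡ 1 mod 4, the ring of integers is ℤ[(1+√-3)/2] with discriminant -3.
disc(K) = -3 is not divisible by 71; 71 is unramified.
Legendre symbol by Euler's criterion: (-3/71) ≡ (-3)^35 ≡ 70 (mod 71), i.e. (-3/71) = -1.
Legendre symbol -1 ⇒ 71 is inert.

remains prime (inert)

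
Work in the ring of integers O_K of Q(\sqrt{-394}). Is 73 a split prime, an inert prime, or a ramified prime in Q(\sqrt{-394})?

inert — (73) stays prime in O_K

-394 mod 4 = 2, hence disc K = 4·(-394) = -1576 and O_K = ℤ[√-394].
disc(K) = -1576 is not divisible by 73; 73 is unramified.
Euler's criterion: (-394)^36 mod 73 = 72. Thus (-394|73) = -1.
Legendre symbol -1 ⇒ 73 is inert.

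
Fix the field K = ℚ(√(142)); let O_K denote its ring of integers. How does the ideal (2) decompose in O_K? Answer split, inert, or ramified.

2 is ramified

d = 142 ≡ 2 (mod 4), so O_K = ℤ[√142] and disc(K) = 4d = 568.
Ramification test: 2 | 568. The prime 2 ramifies in K.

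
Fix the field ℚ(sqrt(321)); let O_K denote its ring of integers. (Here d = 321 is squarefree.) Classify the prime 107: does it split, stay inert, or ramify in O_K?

d = 321 ≡ 1 (mod 4), so O_K = ℤ[(1+√321)/2] and disc(K) = d = 321.
107 divides disc(K) = 321, so 107 ramifies.

p ramifies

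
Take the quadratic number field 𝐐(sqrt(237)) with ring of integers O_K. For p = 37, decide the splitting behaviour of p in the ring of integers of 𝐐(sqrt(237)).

237 mod 4 = 1, hence disc K = 237 and O_K = ℤ[(1+√237)/2].
Since gcd(37, 237) = 1 the prime 37 does not ramify.
Compute (237/37) via Euler: 15^((37-1)/2) mod 37 = 36, so (237/37) = -1.
(237/37) = -1, so 37 is inert.

remains prime (inert)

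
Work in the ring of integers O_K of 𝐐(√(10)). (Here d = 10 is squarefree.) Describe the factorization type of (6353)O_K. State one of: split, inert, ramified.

p is inert

10 mod 4 = 2, hence disc K = 4·10 = 40 and O_K = ℤ[√10].
Since gcd(6353, 40) = 1 the prime 6353 does not ramify.
Legendre symbol by Euler's criterion: (10/6353) ≡ 10^3176 ≡ 6352 (mod 6353), i.e. (10/6353) = -1.
d is a non-residue mod p, hence 6353 remains inert in O_K.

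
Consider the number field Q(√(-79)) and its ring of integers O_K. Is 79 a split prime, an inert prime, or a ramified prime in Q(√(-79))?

d = -79 ≡ 1 (mod 4), so O_K = ℤ[(1+√-79)/2] and disc(K) = d = -79.
Ramification test: 79 | -79. The prime 79 ramifies in K.

ramifies in O_K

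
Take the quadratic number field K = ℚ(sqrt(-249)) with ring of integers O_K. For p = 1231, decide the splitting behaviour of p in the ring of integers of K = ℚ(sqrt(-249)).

Since -249 ≢ 1 mod 4, the ring of integers is ℤ[√-249] with discriminant 4·(-249) = -996.
1231 ∤ -996, so 1231 is unramified.
Legendre symbol by Euler's criterion: (-249/1231) ≡ (-249)^615 ≡ 1230 (mod 1231), i.e. (-249/1231) = -1.
Legendre symbol -1 ⇒ 1231 is inert.

p is inert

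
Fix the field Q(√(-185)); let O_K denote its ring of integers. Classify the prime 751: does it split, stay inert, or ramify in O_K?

inert

Since -185 ≢ 1 mod 4, the ring of integers is ℤ[√-185] with discriminant 4·(-185) = -740.
disc(K) = -740 is not divisible by 751; 751 is unramified.
Legendre symbol by Euler's criterion: (-185/751) ≡ (-185)^375 ≡ 750 (mod 751), i.e. (-185/751) = -1.
d is a non-residue mod p, hence 751 remains inert in O_K.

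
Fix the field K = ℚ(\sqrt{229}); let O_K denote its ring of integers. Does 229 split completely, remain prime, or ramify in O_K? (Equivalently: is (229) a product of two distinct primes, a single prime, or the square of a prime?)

229 is ramified

229 mod 4 = 1, hence disc K = 229 and O_K = ℤ[(1+√229)/2].
Ramification test: 229 | 229. The prime 229 ramifies in K.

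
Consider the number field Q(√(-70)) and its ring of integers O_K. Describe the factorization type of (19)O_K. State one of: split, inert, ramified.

split

d = -70 ≡ 2 (mod 4), so O_K = ℤ[√-70] and disc(K) = 4d = -280.
19 ∤ -280, so 19 is unramified.
(-70/19) = 6^9 mod 19 = 1, giving Legendre symbol 1.
(-70/19) = 1, so 19 splits.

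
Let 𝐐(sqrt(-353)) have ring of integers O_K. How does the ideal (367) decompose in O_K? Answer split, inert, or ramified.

p splits

Since -353 ≢ 1 mod 4, the ring of integers is ℤ[√-353] with discriminant 4·(-353) = -1412.
367 ∤ -1412, so 367 is unramified.
Euler's criterion: (-353)^183 mod 367 = 1. Thus (-353|367) = 1.
(-353/367) = 1, so 367 splits.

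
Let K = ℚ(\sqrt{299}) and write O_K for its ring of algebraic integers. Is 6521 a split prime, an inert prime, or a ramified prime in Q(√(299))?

299 mod 4 = 3, hence disc K = 4·299 = 1196 and O_K = ℤ[√299].
6521 ∤ 1196, so 6521 is unramified.
Euler's criterion: 299^3260 mod 6521 = 6520. Thus (299|6521) = -1.
d is a non-residue mod p, hence 6521 remains inert in O_K.

p is inert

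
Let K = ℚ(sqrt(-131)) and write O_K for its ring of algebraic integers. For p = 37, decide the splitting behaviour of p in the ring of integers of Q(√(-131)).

-131 mod 4 = 1, hence disc K = -131 and O_K = ℤ[(1+√-131)/2].
disc(K) = -131 is not divisible by 37; 37 is unramified.
Compute (-131/37) via Euler: 17^((37-1)/2) mod 37 = 36, so (-131/37) = -1.
d is a non-residue mod p, hence 37 remains inert in O_K.

37 remains inert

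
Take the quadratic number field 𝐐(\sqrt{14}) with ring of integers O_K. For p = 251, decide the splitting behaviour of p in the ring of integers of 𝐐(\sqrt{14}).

Since 14 ≢ 1 mod 4, the ring of integers is ℤ[√14] with discriminant 4·14 = 56.
251 ∤ 56, so 251 is unramified.
Legendre symbol by Euler's criterion: (14/251) ≡ 14^125 ≡ 250 (mod 251), i.e. (14/251) = -1.
Legendre symbol -1 ⇒ 251 is inert.

251 remains inert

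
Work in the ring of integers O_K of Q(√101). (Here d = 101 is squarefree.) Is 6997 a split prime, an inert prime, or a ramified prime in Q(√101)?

inert — (6997) stays prime in O_K

101 mod 4 = 1, hence disc K = 101 and O_K = ℤ[(1+√101)/2].
disc(K) = 101 is not divisible by 6997; 6997 is unramified.
(101/6997) = 101^3498 mod 6997 = 6996, giving Legendre symbol -1.
d is a non-residue mod p, hence 6997 remains inert in O_K.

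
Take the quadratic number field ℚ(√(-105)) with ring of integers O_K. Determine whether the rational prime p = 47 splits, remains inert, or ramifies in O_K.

-105 mod 4 = 3, hence disc K = 4·(-105) = -420 and O_K = ℤ[√-105].
disc(K) = -420 is not divisible by 47; 47 is unramified.
Compute (-105/47) via Euler: 36^((47-1)/2) mod 47 = 1, so (-105/47) = 1.
(-105/47) = 1, so 47 splits.

p splits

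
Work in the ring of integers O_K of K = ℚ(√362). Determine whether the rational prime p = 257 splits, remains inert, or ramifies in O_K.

p is inert

362 mod 4 = 2, hence disc K = 4·362 = 1448 and O_K = ℤ[√362].
257 ∤ 1448, so 257 is unramified.
Legendre symbol by Euler's criterion: (362/257) ≡ 362^128 ≡ 256 (mod 257), i.e. (362/257) = -1.
(362/257) = -1, so 257 is inert.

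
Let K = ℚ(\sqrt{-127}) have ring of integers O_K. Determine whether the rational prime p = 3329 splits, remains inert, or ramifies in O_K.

inert — (3329) stays prime in O_K

-127 mod 4 = 1, hence disc K = -127 and O_K = ℤ[(1+√-127)/2].
3329 ∤ -127, so 3329 is unramified.
(-127/3329) = 3202^1664 mod 3329 = 3328, giving Legendre symbol -1.
d is a non-residue mod p, hence 3329 remains inert in O_K.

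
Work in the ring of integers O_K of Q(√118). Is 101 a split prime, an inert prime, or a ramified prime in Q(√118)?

splits completely

118 mod 4 = 2, hence disc K = 4·118 = 472 and O_K = ℤ[√118].
101 ∤ 472, so 101 is unramified.
Euler's criterion: 118^50 mod 101 = 1. Thus (118|101) = 1.
d is a quadratic residue mod p, hence 101 splits in O_K.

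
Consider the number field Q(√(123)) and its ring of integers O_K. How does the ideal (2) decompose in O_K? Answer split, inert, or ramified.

123 mod 4 = 3, hence disc K = 4·123 = 492 and O_K = ℤ[√123].
Ramification test: 2 | 492. The prime 2 ramifies in K.

ramified — (2) = 𝔭²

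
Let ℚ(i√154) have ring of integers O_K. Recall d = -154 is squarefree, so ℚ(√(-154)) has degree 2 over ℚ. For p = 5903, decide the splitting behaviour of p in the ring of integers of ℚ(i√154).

splits completely

-154 mod 4 = 2, hence disc K = 4·(-154) = -616 and O_K = ℤ[√-154].
5903 ∤ -616, so 5903 is unramified.
Legendre symbol by Euler's criterion: (-154/5903) ≡ (-154)^2951 ≡ 1 (mod 5903), i.e. (-154/5903) = 1.
Legendre symbol 1 ⇒ 5903 is split.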